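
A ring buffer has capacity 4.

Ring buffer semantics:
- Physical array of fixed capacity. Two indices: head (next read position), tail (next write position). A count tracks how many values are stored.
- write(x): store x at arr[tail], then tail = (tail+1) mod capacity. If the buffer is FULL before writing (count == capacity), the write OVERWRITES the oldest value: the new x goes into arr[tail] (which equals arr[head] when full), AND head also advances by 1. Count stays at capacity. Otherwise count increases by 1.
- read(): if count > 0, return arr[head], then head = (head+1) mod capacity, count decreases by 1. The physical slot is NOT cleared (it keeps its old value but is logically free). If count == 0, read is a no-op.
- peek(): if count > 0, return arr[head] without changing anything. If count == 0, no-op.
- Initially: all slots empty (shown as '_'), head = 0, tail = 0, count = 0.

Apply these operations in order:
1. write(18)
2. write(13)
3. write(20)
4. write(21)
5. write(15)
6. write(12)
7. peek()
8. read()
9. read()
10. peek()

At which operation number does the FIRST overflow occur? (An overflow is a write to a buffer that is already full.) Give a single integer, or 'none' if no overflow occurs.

After op 1 (write(18)): arr=[18 _ _ _] head=0 tail=1 count=1
After op 2 (write(13)): arr=[18 13 _ _] head=0 tail=2 count=2
After op 3 (write(20)): arr=[18 13 20 _] head=0 tail=3 count=3
After op 4 (write(21)): arr=[18 13 20 21] head=0 tail=0 count=4
After op 5 (write(15)): arr=[15 13 20 21] head=1 tail=1 count=4
After op 6 (write(12)): arr=[15 12 20 21] head=2 tail=2 count=4
After op 7 (peek()): arr=[15 12 20 21] head=2 tail=2 count=4
After op 8 (read()): arr=[15 12 20 21] head=3 tail=2 count=3
After op 9 (read()): arr=[15 12 20 21] head=0 tail=2 count=2
After op 10 (peek()): arr=[15 12 20 21] head=0 tail=2 count=2

Answer: 5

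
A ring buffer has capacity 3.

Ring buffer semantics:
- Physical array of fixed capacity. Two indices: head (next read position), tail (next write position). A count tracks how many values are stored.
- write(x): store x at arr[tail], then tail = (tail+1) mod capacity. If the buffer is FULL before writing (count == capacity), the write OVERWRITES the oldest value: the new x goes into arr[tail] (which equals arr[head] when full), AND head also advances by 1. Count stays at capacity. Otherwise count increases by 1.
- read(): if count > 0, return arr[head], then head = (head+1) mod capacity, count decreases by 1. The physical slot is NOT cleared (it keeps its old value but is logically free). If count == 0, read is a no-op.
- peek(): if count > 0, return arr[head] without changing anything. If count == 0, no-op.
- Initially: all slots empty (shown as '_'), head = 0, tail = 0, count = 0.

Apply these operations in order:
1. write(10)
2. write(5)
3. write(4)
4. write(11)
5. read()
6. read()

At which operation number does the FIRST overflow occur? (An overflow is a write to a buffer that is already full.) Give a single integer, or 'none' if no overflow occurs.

Answer: 4

Derivation:
After op 1 (write(10)): arr=[10 _ _] head=0 tail=1 count=1
After op 2 (write(5)): arr=[10 5 _] head=0 tail=2 count=2
After op 3 (write(4)): arr=[10 5 4] head=0 tail=0 count=3
After op 4 (write(11)): arr=[11 5 4] head=1 tail=1 count=3
After op 5 (read()): arr=[11 5 4] head=2 tail=1 count=2
After op 6 (read()): arr=[11 5 4] head=0 tail=1 count=1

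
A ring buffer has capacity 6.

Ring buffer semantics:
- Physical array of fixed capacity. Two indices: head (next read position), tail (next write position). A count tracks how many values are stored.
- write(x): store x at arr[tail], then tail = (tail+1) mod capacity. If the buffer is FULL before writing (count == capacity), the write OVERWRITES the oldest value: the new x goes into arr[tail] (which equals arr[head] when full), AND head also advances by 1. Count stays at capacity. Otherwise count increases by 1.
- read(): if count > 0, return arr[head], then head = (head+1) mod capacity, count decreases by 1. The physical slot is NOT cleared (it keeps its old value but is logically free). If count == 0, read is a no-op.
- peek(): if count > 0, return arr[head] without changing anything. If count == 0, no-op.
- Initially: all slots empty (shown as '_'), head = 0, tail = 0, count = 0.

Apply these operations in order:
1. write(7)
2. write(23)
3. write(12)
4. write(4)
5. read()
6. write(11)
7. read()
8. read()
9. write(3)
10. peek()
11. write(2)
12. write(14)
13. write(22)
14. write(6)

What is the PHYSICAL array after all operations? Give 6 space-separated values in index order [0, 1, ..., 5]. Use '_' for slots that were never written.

After op 1 (write(7)): arr=[7 _ _ _ _ _] head=0 tail=1 count=1
After op 2 (write(23)): arr=[7 23 _ _ _ _] head=0 tail=2 count=2
After op 3 (write(12)): arr=[7 23 12 _ _ _] head=0 tail=3 count=3
After op 4 (write(4)): arr=[7 23 12 4 _ _] head=0 tail=4 count=4
After op 5 (read()): arr=[7 23 12 4 _ _] head=1 tail=4 count=3
After op 6 (write(11)): arr=[7 23 12 4 11 _] head=1 tail=5 count=4
After op 7 (read()): arr=[7 23 12 4 11 _] head=2 tail=5 count=3
After op 8 (read()): arr=[7 23 12 4 11 _] head=3 tail=5 count=2
After op 9 (write(3)): arr=[7 23 12 4 11 3] head=3 tail=0 count=3
After op 10 (peek()): arr=[7 23 12 4 11 3] head=3 tail=0 count=3
After op 11 (write(2)): arr=[2 23 12 4 11 3] head=3 tail=1 count=4
After op 12 (write(14)): arr=[2 14 12 4 11 3] head=3 tail=2 count=5
After op 13 (write(22)): arr=[2 14 22 4 11 3] head=3 tail=3 count=6
After op 14 (write(6)): arr=[2 14 22 6 11 3] head=4 tail=4 count=6

Answer: 2 14 22 6 11 3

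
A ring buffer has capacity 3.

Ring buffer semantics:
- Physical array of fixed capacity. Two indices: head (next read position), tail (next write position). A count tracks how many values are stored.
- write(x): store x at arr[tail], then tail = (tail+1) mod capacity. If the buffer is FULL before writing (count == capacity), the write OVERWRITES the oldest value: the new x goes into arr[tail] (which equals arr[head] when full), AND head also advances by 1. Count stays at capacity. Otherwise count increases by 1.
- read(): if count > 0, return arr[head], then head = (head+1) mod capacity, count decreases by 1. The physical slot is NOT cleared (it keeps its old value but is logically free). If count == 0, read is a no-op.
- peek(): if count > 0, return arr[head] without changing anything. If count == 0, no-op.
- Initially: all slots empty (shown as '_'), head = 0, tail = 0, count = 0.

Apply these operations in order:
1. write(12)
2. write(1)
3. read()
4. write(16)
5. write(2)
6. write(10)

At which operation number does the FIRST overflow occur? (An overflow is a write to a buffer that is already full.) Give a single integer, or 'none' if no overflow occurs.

Answer: 6

Derivation:
After op 1 (write(12)): arr=[12 _ _] head=0 tail=1 count=1
After op 2 (write(1)): arr=[12 1 _] head=0 tail=2 count=2
After op 3 (read()): arr=[12 1 _] head=1 tail=2 count=1
After op 4 (write(16)): arr=[12 1 16] head=1 tail=0 count=2
After op 5 (write(2)): arr=[2 1 16] head=1 tail=1 count=3
After op 6 (write(10)): arr=[2 10 16] head=2 tail=2 count=3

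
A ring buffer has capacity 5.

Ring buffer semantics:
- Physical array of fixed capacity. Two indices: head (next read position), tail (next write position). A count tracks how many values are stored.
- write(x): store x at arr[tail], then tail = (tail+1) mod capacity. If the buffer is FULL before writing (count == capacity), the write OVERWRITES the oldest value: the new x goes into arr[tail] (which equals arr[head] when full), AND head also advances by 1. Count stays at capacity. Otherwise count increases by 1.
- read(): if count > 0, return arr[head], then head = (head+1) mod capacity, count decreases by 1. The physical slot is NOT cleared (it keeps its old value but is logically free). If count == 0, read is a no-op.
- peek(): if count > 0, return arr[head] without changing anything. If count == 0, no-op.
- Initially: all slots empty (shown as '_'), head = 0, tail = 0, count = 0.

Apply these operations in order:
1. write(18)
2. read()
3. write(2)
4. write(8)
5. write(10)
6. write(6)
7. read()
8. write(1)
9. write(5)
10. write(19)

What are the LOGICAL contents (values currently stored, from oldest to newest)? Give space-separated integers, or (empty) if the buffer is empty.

Answer: 10 6 1 5 19

Derivation:
After op 1 (write(18)): arr=[18 _ _ _ _] head=0 tail=1 count=1
After op 2 (read()): arr=[18 _ _ _ _] head=1 tail=1 count=0
After op 3 (write(2)): arr=[18 2 _ _ _] head=1 tail=2 count=1
After op 4 (write(8)): arr=[18 2 8 _ _] head=1 tail=3 count=2
After op 5 (write(10)): arr=[18 2 8 10 _] head=1 tail=4 count=3
After op 6 (write(6)): arr=[18 2 8 10 6] head=1 tail=0 count=4
After op 7 (read()): arr=[18 2 8 10 6] head=2 tail=0 count=3
After op 8 (write(1)): arr=[1 2 8 10 6] head=2 tail=1 count=4
After op 9 (write(5)): arr=[1 5 8 10 6] head=2 tail=2 count=5
After op 10 (write(19)): arr=[1 5 19 10 6] head=3 tail=3 count=5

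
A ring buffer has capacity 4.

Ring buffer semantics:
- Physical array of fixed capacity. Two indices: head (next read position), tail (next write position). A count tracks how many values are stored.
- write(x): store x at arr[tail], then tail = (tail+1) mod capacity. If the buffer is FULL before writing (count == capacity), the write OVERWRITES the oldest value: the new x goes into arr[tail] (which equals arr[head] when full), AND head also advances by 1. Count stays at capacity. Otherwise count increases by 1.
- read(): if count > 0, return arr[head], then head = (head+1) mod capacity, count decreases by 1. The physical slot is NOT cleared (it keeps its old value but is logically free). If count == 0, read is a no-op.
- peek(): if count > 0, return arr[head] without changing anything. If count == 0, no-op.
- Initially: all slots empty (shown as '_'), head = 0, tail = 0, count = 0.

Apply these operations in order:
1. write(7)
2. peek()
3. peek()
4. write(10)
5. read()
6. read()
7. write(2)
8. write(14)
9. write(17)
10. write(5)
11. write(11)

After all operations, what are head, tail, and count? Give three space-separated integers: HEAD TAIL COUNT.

After op 1 (write(7)): arr=[7 _ _ _] head=0 tail=1 count=1
After op 2 (peek()): arr=[7 _ _ _] head=0 tail=1 count=1
After op 3 (peek()): arr=[7 _ _ _] head=0 tail=1 count=1
After op 4 (write(10)): arr=[7 10 _ _] head=0 tail=2 count=2
After op 5 (read()): arr=[7 10 _ _] head=1 tail=2 count=1
After op 6 (read()): arr=[7 10 _ _] head=2 tail=2 count=0
After op 7 (write(2)): arr=[7 10 2 _] head=2 tail=3 count=1
After op 8 (write(14)): arr=[7 10 2 14] head=2 tail=0 count=2
After op 9 (write(17)): arr=[17 10 2 14] head=2 tail=1 count=3
After op 10 (write(5)): arr=[17 5 2 14] head=2 tail=2 count=4
After op 11 (write(11)): arr=[17 5 11 14] head=3 tail=3 count=4

Answer: 3 3 4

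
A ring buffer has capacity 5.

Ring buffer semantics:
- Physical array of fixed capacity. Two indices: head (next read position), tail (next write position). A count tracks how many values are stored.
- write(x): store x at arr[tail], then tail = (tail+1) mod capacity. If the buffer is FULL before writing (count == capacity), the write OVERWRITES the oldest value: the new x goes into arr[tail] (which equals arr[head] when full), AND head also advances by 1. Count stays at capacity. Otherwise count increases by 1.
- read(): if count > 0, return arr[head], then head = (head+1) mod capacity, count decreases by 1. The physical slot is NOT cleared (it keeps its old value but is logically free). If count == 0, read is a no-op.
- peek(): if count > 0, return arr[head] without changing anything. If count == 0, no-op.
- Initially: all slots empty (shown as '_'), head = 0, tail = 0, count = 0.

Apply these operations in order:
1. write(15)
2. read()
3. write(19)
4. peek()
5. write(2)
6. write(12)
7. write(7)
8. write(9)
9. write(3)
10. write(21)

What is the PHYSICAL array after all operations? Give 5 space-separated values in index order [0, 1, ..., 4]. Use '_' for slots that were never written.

After op 1 (write(15)): arr=[15 _ _ _ _] head=0 tail=1 count=1
After op 2 (read()): arr=[15 _ _ _ _] head=1 tail=1 count=0
After op 3 (write(19)): arr=[15 19 _ _ _] head=1 tail=2 count=1
After op 4 (peek()): arr=[15 19 _ _ _] head=1 tail=2 count=1
After op 5 (write(2)): arr=[15 19 2 _ _] head=1 tail=3 count=2
After op 6 (write(12)): arr=[15 19 2 12 _] head=1 tail=4 count=3
After op 7 (write(7)): arr=[15 19 2 12 7] head=1 tail=0 count=4
After op 8 (write(9)): arr=[9 19 2 12 7] head=1 tail=1 count=5
After op 9 (write(3)): arr=[9 3 2 12 7] head=2 tail=2 count=5
After op 10 (write(21)): arr=[9 3 21 12 7] head=3 tail=3 count=5

Answer: 9 3 21 12 7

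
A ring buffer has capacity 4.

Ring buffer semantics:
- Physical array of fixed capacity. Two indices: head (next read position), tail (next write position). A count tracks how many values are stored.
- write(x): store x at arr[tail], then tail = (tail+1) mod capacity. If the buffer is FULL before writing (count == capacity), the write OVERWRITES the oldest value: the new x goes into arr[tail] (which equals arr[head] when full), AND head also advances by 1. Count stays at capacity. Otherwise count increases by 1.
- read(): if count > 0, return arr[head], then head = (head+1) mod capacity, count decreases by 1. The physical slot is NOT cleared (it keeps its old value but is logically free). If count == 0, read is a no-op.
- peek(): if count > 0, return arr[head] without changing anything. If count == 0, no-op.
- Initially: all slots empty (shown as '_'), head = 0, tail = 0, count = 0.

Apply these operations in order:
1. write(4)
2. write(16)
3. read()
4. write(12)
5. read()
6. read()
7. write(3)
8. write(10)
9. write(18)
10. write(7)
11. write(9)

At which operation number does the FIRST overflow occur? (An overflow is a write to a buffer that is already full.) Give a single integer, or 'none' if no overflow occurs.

Answer: 11

Derivation:
After op 1 (write(4)): arr=[4 _ _ _] head=0 tail=1 count=1
After op 2 (write(16)): arr=[4 16 _ _] head=0 tail=2 count=2
After op 3 (read()): arr=[4 16 _ _] head=1 tail=2 count=1
After op 4 (write(12)): arr=[4 16 12 _] head=1 tail=3 count=2
After op 5 (read()): arr=[4 16 12 _] head=2 tail=3 count=1
After op 6 (read()): arr=[4 16 12 _] head=3 tail=3 count=0
After op 7 (write(3)): arr=[4 16 12 3] head=3 tail=0 count=1
After op 8 (write(10)): arr=[10 16 12 3] head=3 tail=1 count=2
After op 9 (write(18)): arr=[10 18 12 3] head=3 tail=2 count=3
After op 10 (write(7)): arr=[10 18 7 3] head=3 tail=3 count=4
After op 11 (write(9)): arr=[10 18 7 9] head=0 tail=0 count=4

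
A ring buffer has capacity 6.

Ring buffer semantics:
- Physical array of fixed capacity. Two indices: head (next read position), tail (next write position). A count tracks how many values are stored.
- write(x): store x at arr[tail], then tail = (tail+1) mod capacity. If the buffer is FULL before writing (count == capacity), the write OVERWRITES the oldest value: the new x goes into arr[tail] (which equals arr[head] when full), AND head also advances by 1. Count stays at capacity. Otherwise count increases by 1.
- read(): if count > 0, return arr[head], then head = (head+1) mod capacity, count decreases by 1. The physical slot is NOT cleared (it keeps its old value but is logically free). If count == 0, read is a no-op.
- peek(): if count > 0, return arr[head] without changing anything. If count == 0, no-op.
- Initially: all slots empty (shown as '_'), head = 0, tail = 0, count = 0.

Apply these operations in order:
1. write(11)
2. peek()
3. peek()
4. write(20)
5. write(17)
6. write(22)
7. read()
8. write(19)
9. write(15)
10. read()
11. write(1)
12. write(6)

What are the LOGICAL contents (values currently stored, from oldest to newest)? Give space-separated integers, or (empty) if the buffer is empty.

Answer: 17 22 19 15 1 6

Derivation:
After op 1 (write(11)): arr=[11 _ _ _ _ _] head=0 tail=1 count=1
After op 2 (peek()): arr=[11 _ _ _ _ _] head=0 tail=1 count=1
After op 3 (peek()): arr=[11 _ _ _ _ _] head=0 tail=1 count=1
After op 4 (write(20)): arr=[11 20 _ _ _ _] head=0 tail=2 count=2
After op 5 (write(17)): arr=[11 20 17 _ _ _] head=0 tail=3 count=3
After op 6 (write(22)): arr=[11 20 17 22 _ _] head=0 tail=4 count=4
After op 7 (read()): arr=[11 20 17 22 _ _] head=1 tail=4 count=3
After op 8 (write(19)): arr=[11 20 17 22 19 _] head=1 tail=5 count=4
After op 9 (write(15)): arr=[11 20 17 22 19 15] head=1 tail=0 count=5
After op 10 (read()): arr=[11 20 17 22 19 15] head=2 tail=0 count=4
After op 11 (write(1)): arr=[1 20 17 22 19 15] head=2 tail=1 count=5
After op 12 (write(6)): arr=[1 6 17 22 19 15] head=2 tail=2 count=6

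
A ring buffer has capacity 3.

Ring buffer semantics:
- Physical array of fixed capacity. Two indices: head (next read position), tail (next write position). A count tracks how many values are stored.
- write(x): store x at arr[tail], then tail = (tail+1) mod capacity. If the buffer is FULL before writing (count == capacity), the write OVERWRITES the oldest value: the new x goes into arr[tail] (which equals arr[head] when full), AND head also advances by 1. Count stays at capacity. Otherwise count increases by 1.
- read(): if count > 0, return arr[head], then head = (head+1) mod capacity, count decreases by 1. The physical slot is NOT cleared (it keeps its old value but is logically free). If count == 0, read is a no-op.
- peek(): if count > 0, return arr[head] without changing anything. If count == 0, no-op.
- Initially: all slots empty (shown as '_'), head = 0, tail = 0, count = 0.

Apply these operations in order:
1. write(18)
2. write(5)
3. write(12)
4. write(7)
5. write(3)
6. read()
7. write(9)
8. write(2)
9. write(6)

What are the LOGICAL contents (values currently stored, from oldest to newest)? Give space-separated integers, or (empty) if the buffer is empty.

Answer: 9 2 6

Derivation:
After op 1 (write(18)): arr=[18 _ _] head=0 tail=1 count=1
After op 2 (write(5)): arr=[18 5 _] head=0 tail=2 count=2
After op 3 (write(12)): arr=[18 5 12] head=0 tail=0 count=3
After op 4 (write(7)): arr=[7 5 12] head=1 tail=1 count=3
After op 5 (write(3)): arr=[7 3 12] head=2 tail=2 count=3
After op 6 (read()): arr=[7 3 12] head=0 tail=2 count=2
After op 7 (write(9)): arr=[7 3 9] head=0 tail=0 count=3
After op 8 (write(2)): arr=[2 3 9] head=1 tail=1 count=3
After op 9 (write(6)): arr=[2 6 9] head=2 tail=2 count=3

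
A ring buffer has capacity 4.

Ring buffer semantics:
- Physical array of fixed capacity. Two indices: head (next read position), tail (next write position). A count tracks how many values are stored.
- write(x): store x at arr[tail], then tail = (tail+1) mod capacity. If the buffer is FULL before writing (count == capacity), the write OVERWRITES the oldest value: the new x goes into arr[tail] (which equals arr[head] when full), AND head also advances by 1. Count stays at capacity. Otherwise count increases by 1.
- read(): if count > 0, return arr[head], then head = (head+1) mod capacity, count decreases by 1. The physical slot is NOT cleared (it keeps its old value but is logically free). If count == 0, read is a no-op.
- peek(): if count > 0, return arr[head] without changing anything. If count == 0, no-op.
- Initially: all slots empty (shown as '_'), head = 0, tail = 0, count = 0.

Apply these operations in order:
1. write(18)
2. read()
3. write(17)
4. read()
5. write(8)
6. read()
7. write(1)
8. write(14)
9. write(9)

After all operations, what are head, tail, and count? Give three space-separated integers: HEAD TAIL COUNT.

After op 1 (write(18)): arr=[18 _ _ _] head=0 tail=1 count=1
After op 2 (read()): arr=[18 _ _ _] head=1 tail=1 count=0
After op 3 (write(17)): arr=[18 17 _ _] head=1 tail=2 count=1
After op 4 (read()): arr=[18 17 _ _] head=2 tail=2 count=0
After op 5 (write(8)): arr=[18 17 8 _] head=2 tail=3 count=1
After op 6 (read()): arr=[18 17 8 _] head=3 tail=3 count=0
After op 7 (write(1)): arr=[18 17 8 1] head=3 tail=0 count=1
After op 8 (write(14)): arr=[14 17 8 1] head=3 tail=1 count=2
After op 9 (write(9)): arr=[14 9 8 1] head=3 tail=2 count=3

Answer: 3 2 3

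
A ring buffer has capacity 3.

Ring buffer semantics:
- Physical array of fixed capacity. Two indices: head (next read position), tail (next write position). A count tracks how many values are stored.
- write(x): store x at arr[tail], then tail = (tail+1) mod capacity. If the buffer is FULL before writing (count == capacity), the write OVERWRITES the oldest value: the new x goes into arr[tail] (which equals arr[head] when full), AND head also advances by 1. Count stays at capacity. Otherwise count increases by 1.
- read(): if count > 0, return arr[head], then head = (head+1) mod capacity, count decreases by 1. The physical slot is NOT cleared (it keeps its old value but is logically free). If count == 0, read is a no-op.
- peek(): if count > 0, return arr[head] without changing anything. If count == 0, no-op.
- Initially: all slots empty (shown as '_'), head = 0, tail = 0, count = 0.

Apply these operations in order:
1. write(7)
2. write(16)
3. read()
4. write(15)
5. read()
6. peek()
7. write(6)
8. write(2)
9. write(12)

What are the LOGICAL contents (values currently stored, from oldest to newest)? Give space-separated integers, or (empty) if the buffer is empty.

Answer: 6 2 12

Derivation:
After op 1 (write(7)): arr=[7 _ _] head=0 tail=1 count=1
After op 2 (write(16)): arr=[7 16 _] head=0 tail=2 count=2
After op 3 (read()): arr=[7 16 _] head=1 tail=2 count=1
After op 4 (write(15)): arr=[7 16 15] head=1 tail=0 count=2
After op 5 (read()): arr=[7 16 15] head=2 tail=0 count=1
After op 6 (peek()): arr=[7 16 15] head=2 tail=0 count=1
After op 7 (write(6)): arr=[6 16 15] head=2 tail=1 count=2
After op 8 (write(2)): arr=[6 2 15] head=2 tail=2 count=3
After op 9 (write(12)): arr=[6 2 12] head=0 tail=0 count=3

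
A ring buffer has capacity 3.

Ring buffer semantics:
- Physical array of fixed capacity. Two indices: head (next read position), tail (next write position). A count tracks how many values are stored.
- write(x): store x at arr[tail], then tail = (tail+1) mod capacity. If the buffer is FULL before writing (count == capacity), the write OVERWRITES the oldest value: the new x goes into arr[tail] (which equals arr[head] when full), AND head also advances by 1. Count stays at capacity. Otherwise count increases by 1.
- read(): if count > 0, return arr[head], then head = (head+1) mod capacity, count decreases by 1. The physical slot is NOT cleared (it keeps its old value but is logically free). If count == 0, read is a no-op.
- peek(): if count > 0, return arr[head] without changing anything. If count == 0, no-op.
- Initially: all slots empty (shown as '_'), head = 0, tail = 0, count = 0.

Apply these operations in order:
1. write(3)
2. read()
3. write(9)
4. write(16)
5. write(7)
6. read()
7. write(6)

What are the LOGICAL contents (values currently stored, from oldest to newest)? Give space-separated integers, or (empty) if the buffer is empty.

After op 1 (write(3)): arr=[3 _ _] head=0 tail=1 count=1
After op 2 (read()): arr=[3 _ _] head=1 tail=1 count=0
After op 3 (write(9)): arr=[3 9 _] head=1 tail=2 count=1
After op 4 (write(16)): arr=[3 9 16] head=1 tail=0 count=2
After op 5 (write(7)): arr=[7 9 16] head=1 tail=1 count=3
After op 6 (read()): arr=[7 9 16] head=2 tail=1 count=2
After op 7 (write(6)): arr=[7 6 16] head=2 tail=2 count=3

Answer: 16 7 6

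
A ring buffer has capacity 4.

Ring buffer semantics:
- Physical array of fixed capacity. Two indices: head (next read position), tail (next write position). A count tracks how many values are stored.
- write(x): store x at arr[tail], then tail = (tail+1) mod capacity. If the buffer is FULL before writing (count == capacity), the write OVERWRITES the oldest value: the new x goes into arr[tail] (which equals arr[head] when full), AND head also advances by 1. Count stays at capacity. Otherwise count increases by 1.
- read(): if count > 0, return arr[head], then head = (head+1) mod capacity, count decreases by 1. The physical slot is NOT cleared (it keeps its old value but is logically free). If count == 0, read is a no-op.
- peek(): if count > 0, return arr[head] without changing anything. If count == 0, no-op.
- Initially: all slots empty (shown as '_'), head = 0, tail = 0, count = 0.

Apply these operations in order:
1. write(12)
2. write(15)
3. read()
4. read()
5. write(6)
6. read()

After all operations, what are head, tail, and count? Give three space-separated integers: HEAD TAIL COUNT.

Answer: 3 3 0

Derivation:
After op 1 (write(12)): arr=[12 _ _ _] head=0 tail=1 count=1
After op 2 (write(15)): arr=[12 15 _ _] head=0 tail=2 count=2
After op 3 (read()): arr=[12 15 _ _] head=1 tail=2 count=1
After op 4 (read()): arr=[12 15 _ _] head=2 tail=2 count=0
After op 5 (write(6)): arr=[12 15 6 _] head=2 tail=3 count=1
After op 6 (read()): arr=[12 15 6 _] head=3 tail=3 count=0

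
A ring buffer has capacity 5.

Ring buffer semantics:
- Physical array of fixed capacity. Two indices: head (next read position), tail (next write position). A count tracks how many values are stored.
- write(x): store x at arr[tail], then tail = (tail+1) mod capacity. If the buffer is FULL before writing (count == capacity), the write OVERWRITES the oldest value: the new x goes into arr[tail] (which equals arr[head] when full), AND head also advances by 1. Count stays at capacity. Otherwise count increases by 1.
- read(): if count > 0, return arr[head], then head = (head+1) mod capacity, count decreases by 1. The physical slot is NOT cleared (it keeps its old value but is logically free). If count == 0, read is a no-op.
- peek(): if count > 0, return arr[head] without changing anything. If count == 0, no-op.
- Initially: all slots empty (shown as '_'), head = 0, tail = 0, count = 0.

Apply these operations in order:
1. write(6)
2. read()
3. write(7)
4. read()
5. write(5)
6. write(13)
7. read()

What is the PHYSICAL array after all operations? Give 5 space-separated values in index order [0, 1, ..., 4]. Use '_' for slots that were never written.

After op 1 (write(6)): arr=[6 _ _ _ _] head=0 tail=1 count=1
After op 2 (read()): arr=[6 _ _ _ _] head=1 tail=1 count=0
After op 3 (write(7)): arr=[6 7 _ _ _] head=1 tail=2 count=1
After op 4 (read()): arr=[6 7 _ _ _] head=2 tail=2 count=0
After op 5 (write(5)): arr=[6 7 5 _ _] head=2 tail=3 count=1
After op 6 (write(13)): arr=[6 7 5 13 _] head=2 tail=4 count=2
After op 7 (read()): arr=[6 7 5 13 _] head=3 tail=4 count=1

Answer: 6 7 5 13 _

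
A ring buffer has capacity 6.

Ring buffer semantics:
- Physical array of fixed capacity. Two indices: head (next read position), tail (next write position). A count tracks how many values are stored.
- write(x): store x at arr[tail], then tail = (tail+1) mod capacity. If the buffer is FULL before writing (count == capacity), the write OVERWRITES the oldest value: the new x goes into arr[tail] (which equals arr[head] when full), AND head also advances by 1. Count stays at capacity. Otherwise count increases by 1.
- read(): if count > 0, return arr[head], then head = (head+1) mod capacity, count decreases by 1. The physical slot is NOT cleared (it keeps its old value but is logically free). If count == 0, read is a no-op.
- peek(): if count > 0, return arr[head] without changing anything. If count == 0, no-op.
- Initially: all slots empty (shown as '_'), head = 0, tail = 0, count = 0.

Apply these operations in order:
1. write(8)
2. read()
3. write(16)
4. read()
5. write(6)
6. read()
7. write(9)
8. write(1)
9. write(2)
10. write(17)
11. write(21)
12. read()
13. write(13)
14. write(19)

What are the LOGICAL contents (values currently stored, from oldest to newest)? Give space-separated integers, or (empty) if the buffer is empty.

After op 1 (write(8)): arr=[8 _ _ _ _ _] head=0 tail=1 count=1
After op 2 (read()): arr=[8 _ _ _ _ _] head=1 tail=1 count=0
After op 3 (write(16)): arr=[8 16 _ _ _ _] head=1 tail=2 count=1
After op 4 (read()): arr=[8 16 _ _ _ _] head=2 tail=2 count=0
After op 5 (write(6)): arr=[8 16 6 _ _ _] head=2 tail=3 count=1
After op 6 (read()): arr=[8 16 6 _ _ _] head=3 tail=3 count=0
After op 7 (write(9)): arr=[8 16 6 9 _ _] head=3 tail=4 count=1
After op 8 (write(1)): arr=[8 16 6 9 1 _] head=3 tail=5 count=2
After op 9 (write(2)): arr=[8 16 6 9 1 2] head=3 tail=0 count=3
After op 10 (write(17)): arr=[17 16 6 9 1 2] head=3 tail=1 count=4
After op 11 (write(21)): arr=[17 21 6 9 1 2] head=3 tail=2 count=5
After op 12 (read()): arr=[17 21 6 9 1 2] head=4 tail=2 count=4
After op 13 (write(13)): arr=[17 21 13 9 1 2] head=4 tail=3 count=5
After op 14 (write(19)): arr=[17 21 13 19 1 2] head=4 tail=4 count=6

Answer: 1 2 17 21 13 19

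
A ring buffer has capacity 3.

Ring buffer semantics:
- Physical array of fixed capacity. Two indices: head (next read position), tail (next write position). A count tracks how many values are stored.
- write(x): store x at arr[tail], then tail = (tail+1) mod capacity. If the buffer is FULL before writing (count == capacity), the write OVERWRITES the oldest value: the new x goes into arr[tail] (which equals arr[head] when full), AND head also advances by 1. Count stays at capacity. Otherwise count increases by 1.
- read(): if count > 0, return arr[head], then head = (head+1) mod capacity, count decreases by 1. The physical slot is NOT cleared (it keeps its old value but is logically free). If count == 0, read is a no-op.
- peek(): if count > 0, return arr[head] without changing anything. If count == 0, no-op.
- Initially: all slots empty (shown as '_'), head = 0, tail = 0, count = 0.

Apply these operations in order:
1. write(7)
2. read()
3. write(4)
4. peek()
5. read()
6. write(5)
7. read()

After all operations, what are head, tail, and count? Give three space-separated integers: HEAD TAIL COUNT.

Answer: 0 0 0

Derivation:
After op 1 (write(7)): arr=[7 _ _] head=0 tail=1 count=1
After op 2 (read()): arr=[7 _ _] head=1 tail=1 count=0
After op 3 (write(4)): arr=[7 4 _] head=1 tail=2 count=1
After op 4 (peek()): arr=[7 4 _] head=1 tail=2 count=1
After op 5 (read()): arr=[7 4 _] head=2 tail=2 count=0
After op 6 (write(5)): arr=[7 4 5] head=2 tail=0 count=1
After op 7 (read()): arr=[7 4 5] head=0 tail=0 count=0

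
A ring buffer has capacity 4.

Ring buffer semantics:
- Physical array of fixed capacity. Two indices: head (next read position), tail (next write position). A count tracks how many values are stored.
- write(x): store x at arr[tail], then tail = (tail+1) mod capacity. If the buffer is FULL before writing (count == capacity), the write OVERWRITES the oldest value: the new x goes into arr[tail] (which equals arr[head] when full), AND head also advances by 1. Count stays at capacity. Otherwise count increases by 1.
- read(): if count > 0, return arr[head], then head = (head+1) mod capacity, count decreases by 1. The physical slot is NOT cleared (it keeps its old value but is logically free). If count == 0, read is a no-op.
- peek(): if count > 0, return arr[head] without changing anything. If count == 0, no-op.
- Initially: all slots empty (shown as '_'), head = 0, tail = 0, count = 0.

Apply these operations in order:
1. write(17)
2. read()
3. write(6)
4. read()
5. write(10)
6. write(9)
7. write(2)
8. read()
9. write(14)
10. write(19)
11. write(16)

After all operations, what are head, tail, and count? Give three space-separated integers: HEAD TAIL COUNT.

Answer: 0 0 4

Derivation:
After op 1 (write(17)): arr=[17 _ _ _] head=0 tail=1 count=1
After op 2 (read()): arr=[17 _ _ _] head=1 tail=1 count=0
After op 3 (write(6)): arr=[17 6 _ _] head=1 tail=2 count=1
After op 4 (read()): arr=[17 6 _ _] head=2 tail=2 count=0
After op 5 (write(10)): arr=[17 6 10 _] head=2 tail=3 count=1
After op 6 (write(9)): arr=[17 6 10 9] head=2 tail=0 count=2
After op 7 (write(2)): arr=[2 6 10 9] head=2 tail=1 count=3
After op 8 (read()): arr=[2 6 10 9] head=3 tail=1 count=2
After op 9 (write(14)): arr=[2 14 10 9] head=3 tail=2 count=3
After op 10 (write(19)): arr=[2 14 19 9] head=3 tail=3 count=4
After op 11 (write(16)): arr=[2 14 19 16] head=0 tail=0 count=4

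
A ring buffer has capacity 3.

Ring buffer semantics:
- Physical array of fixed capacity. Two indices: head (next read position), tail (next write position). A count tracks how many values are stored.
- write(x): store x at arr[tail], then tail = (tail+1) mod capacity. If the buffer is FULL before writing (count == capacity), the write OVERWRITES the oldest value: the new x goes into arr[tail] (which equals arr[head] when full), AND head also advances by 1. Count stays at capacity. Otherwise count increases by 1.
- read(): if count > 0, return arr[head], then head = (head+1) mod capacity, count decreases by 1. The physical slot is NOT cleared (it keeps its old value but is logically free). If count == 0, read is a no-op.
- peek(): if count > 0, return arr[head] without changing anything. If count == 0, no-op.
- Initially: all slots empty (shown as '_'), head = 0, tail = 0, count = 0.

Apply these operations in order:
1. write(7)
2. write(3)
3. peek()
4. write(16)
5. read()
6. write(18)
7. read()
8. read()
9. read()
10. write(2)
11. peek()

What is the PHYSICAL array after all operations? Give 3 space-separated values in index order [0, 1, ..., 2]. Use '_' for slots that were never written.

Answer: 18 2 16

Derivation:
After op 1 (write(7)): arr=[7 _ _] head=0 tail=1 count=1
After op 2 (write(3)): arr=[7 3 _] head=0 tail=2 count=2
After op 3 (peek()): arr=[7 3 _] head=0 tail=2 count=2
After op 4 (write(16)): arr=[7 3 16] head=0 tail=0 count=3
After op 5 (read()): arr=[7 3 16] head=1 tail=0 count=2
After op 6 (write(18)): arr=[18 3 16] head=1 tail=1 count=3
After op 7 (read()): arr=[18 3 16] head=2 tail=1 count=2
After op 8 (read()): arr=[18 3 16] head=0 tail=1 count=1
After op 9 (read()): arr=[18 3 16] head=1 tail=1 count=0
After op 10 (write(2)): arr=[18 2 16] head=1 tail=2 count=1
After op 11 (peek()): arr=[18 2 16] head=1 tail=2 count=1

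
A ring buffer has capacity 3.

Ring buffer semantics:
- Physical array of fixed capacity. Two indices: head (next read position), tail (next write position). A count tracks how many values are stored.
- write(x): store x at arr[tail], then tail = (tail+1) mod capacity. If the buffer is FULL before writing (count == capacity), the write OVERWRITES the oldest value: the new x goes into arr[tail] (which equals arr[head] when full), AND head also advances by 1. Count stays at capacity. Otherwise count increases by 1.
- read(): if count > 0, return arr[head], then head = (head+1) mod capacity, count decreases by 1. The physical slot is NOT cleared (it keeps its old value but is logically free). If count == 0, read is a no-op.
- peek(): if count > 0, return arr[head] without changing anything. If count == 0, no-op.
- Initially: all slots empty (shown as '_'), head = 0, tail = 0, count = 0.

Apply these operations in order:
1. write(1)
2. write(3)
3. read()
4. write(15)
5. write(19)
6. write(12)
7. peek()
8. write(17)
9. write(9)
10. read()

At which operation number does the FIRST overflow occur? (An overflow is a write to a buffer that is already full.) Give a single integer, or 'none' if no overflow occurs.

Answer: 6

Derivation:
After op 1 (write(1)): arr=[1 _ _] head=0 tail=1 count=1
After op 2 (write(3)): arr=[1 3 _] head=0 tail=2 count=2
After op 3 (read()): arr=[1 3 _] head=1 tail=2 count=1
After op 4 (write(15)): arr=[1 3 15] head=1 tail=0 count=2
After op 5 (write(19)): arr=[19 3 15] head=1 tail=1 count=3
After op 6 (write(12)): arr=[19 12 15] head=2 tail=2 count=3
After op 7 (peek()): arr=[19 12 15] head=2 tail=2 count=3
After op 8 (write(17)): arr=[19 12 17] head=0 tail=0 count=3
After op 9 (write(9)): arr=[9 12 17] head=1 tail=1 count=3
After op 10 (read()): arr=[9 12 17] head=2 tail=1 count=2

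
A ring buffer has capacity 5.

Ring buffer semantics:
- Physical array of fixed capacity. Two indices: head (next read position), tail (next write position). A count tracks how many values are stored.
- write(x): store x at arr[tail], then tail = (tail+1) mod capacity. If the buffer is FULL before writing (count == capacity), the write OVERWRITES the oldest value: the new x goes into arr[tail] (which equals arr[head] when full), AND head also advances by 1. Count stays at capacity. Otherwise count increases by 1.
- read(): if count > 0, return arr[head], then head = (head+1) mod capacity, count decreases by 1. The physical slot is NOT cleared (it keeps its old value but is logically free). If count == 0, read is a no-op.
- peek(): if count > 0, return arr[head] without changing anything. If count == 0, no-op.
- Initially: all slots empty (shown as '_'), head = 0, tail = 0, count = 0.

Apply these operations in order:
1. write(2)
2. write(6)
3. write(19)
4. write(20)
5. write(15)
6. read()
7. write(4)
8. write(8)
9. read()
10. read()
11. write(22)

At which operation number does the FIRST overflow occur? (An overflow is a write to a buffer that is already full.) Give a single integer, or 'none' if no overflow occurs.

After op 1 (write(2)): arr=[2 _ _ _ _] head=0 tail=1 count=1
After op 2 (write(6)): arr=[2 6 _ _ _] head=0 tail=2 count=2
After op 3 (write(19)): arr=[2 6 19 _ _] head=0 tail=3 count=3
After op 4 (write(20)): arr=[2 6 19 20 _] head=0 tail=4 count=4
After op 5 (write(15)): arr=[2 6 19 20 15] head=0 tail=0 count=5
After op 6 (read()): arr=[2 6 19 20 15] head=1 tail=0 count=4
After op 7 (write(4)): arr=[4 6 19 20 15] head=1 tail=1 count=5
After op 8 (write(8)): arr=[4 8 19 20 15] head=2 tail=2 count=5
After op 9 (read()): arr=[4 8 19 20 15] head=3 tail=2 count=4
After op 10 (read()): arr=[4 8 19 20 15] head=4 tail=2 count=3
After op 11 (write(22)): arr=[4 8 22 20 15] head=4 tail=3 count=4

Answer: 8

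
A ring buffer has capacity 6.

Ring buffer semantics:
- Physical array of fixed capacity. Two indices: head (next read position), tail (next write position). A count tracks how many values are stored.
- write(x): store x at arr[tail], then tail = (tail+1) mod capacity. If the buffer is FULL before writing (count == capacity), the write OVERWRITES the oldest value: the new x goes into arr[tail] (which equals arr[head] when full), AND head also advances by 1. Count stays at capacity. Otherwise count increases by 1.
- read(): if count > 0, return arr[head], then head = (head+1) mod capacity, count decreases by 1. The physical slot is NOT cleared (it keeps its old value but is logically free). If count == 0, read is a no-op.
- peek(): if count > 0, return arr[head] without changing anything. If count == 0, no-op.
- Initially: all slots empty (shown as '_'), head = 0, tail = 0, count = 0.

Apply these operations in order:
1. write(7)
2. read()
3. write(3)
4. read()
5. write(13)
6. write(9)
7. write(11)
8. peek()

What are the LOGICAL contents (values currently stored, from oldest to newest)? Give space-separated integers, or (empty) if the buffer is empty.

After op 1 (write(7)): arr=[7 _ _ _ _ _] head=0 tail=1 count=1
After op 2 (read()): arr=[7 _ _ _ _ _] head=1 tail=1 count=0
After op 3 (write(3)): arr=[7 3 _ _ _ _] head=1 tail=2 count=1
After op 4 (read()): arr=[7 3 _ _ _ _] head=2 tail=2 count=0
After op 5 (write(13)): arr=[7 3 13 _ _ _] head=2 tail=3 count=1
After op 6 (write(9)): arr=[7 3 13 9 _ _] head=2 tail=4 count=2
After op 7 (write(11)): arr=[7 3 13 9 11 _] head=2 tail=5 count=3
After op 8 (peek()): arr=[7 3 13 9 11 _] head=2 tail=5 count=3

Answer: 13 9 11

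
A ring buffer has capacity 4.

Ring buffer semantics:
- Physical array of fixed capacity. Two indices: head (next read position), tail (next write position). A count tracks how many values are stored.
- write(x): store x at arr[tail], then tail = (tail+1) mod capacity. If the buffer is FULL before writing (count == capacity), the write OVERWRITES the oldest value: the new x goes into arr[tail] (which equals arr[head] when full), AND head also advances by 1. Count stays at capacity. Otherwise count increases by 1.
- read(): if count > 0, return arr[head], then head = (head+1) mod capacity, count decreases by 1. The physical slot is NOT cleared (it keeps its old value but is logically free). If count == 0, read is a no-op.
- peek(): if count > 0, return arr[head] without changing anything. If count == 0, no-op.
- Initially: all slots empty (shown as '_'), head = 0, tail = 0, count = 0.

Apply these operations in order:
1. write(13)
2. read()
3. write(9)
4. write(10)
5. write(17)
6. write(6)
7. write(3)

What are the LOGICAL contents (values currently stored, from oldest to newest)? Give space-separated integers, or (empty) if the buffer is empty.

Answer: 10 17 6 3

Derivation:
After op 1 (write(13)): arr=[13 _ _ _] head=0 tail=1 count=1
After op 2 (read()): arr=[13 _ _ _] head=1 tail=1 count=0
After op 3 (write(9)): arr=[13 9 _ _] head=1 tail=2 count=1
After op 4 (write(10)): arr=[13 9 10 _] head=1 tail=3 count=2
After op 5 (write(17)): arr=[13 9 10 17] head=1 tail=0 count=3
After op 6 (write(6)): arr=[6 9 10 17] head=1 tail=1 count=4
After op 7 (write(3)): arr=[6 3 10 17] head=2 tail=2 count=4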